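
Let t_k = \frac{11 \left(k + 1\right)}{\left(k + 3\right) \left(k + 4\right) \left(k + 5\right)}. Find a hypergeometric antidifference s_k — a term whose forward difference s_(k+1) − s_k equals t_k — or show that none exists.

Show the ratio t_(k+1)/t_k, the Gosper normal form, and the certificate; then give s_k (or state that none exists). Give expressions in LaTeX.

s_k = \frac{11 k \left(k + 1\right)}{6 \left(k + 3\right) \left(k + 4\right)}

Ratio r(k) = (k + 2)*(k + 3)/((k + 1)*(k + 6)).
Factor: A=k + 3; B=k + 6; C=k + 1.
Set up (k + 3)·f(k+1) − (k + 5)·f(k) − (k + 1) = 0.
From deg A=1, deg B=1, deg C=1: d=2.
Solving with deg f ≤ 2: f(k) = k*(k + 1)/6.
Then R = B(k−1)f/C = k*(k + 5)/6, so s_k = R(k)·t_k = 11*k*(k + 1)/(6*(k + 3)*(k + 4)).
Verify: 11*(k + 1)/(k**3 + 12*k**2 + 47*k + 60) matches t_k.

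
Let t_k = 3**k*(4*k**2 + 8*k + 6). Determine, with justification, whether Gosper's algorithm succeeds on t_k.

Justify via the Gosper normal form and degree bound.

r(k) = 3*(2*k**2 + 8*k + 9)/(2*k**2 + 4*k + 3) after simplifying.
Take A(k)=3, B(k)=1, C(k)=k**2 + 2*k + 3/2.
Key eq: (3)·f(k+1) = (1)·f(k) + (k**2 + 2*k + 3/2).
From deg A=0, deg B=0, deg C=2: d=2.
Match coefficients ⇒ f(k) = (2*k**2 - 2*k + 3)/4.
Certificate R = B(k−1)f/C = (2*k**2 - 2*k + 3)/(2*(2*k**2 + 4*k + 3)) gives s_k = 3**k*(2*k**2 - 2*k + 3).
Δs = 3**k*(4*k**2 + 8*k + 6), as required.

Yes. s_k = 3**k*(2*k**2 - 2*k + 3).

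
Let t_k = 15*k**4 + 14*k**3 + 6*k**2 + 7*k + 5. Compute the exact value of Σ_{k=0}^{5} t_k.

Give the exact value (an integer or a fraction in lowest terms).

Step 1: r(k) = (15*k**4 + 74*k**3 + 138*k**2 + 121*k + 47)/(15*k**4 + 14*k**3 + 6*k**2 + 7*k + 5).
So A=1 and B=1, with C=k**4 + 14*k**3/15 + 2*k**2/5 + 7*k/15 + 1/3.
Key eq: (1)·f(k+1) = (1)·f(k) + (k**4 + 14*k**3/15 + 2*k**2/5 + 7*k/15 + 1/3).
From deg A=0, deg B=0, deg C=4: d=5.
A polynomial solution: f(k) = k*(3*k**4 - 4*k**3 + 4*k + 2)/15.
Then R = B(k−1)f/C = k*(3*k**4 - 4*k**3 + 4*k + 2)/(15*k**4 + 14*k**3 + 6*k**2 + 7*k + 5), so s_k = R(k)·t_k = k*(3*k**4 - 4*k**3 + 4*k + 2).
Verify: 15*k**4 + 14*k**3 + 6*k**2 + 7*k + 5 matches t_k.
Σ_(k=0)^(5) t_k = s_(6) − s_(0) = 18300 − (0) = 18300.

Σ = 18300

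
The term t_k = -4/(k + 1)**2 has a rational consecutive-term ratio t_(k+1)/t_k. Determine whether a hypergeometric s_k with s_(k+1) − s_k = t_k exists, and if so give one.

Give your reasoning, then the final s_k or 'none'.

none — t_k is not Gosper-summable

Step 1: r(k) = (k + 1)**2/(k + 2)**2.
Normal form (A,B,C) = (k**2 + 2*k + 1, k**2 + 4*k + 4, 1).
f must satisfy (k**2 + 2*k + 1)·f(k+1) − (k**2 + 2*k + 1)·f(k) = 1.
Degrees (2,2,0) ⇒ d ≤ 0.
f = c0 ⇒ A·f(k+1) − B(k−1)·f(k) − C = -1. The system {-1 = 0} is inconsistent; no antidifference.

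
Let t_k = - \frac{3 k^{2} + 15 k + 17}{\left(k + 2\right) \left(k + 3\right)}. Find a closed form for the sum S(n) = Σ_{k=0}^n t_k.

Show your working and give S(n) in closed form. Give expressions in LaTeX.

t_(k+1)/t_k = (k + 2)*(15*k + 3*(k + 1)**2 + 32)/((k + 4)*(3*k**2 + 15*k + 17)).
Gosper form: A/B · C(k+1)/C(k) with A=k + 2, B=k + 4, C=k**2 + 5*k + 17/3.
Key eq: (k + 2)·f(k+1) = (k + 3)·f(k) + (k**2 + 5*k + 17/3).
deg f ≤ 2 (via 1,1,2).
Solving with deg f ≤ 2: f(k) = k*(6*k + 11)/6.
Get s_k = R·t_k = k*(-6*k - 11)/(2*(k + 2)) with R(k) = B(k−1)f(k)/C(k) = k*(k + 3)*(6*k + 11)/(2*(3*k**2 + 15*k + 17)).
Δs = (-3*k**2 - 15*k - 17)/(k**2 + 5*k + 6), as required.
s_(n+1) = (-6*n**2 - 23*n - 17)/(2*(n + 3)) and s_(0) = 0, so S(n) = (-6*n**2 - 23*n - 17)/(2*(n + 3)).

S(n) = \frac{- 6 n^{2} - 23 n - 17}{2 \left(n + 3\right)}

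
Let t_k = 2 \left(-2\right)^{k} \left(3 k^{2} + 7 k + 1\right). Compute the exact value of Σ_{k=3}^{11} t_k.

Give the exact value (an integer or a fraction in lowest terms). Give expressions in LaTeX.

Σ = -1269936

Compute t_(k+1)/t_k: get 2*(-3*k**2 - 13*k - 11)/(3*k**2 + 7*k + 1).
A = -2, B = 1, C = k**2 + 7*k/3 + 1/3.
Solve (-2)·f(k+1) − (1)·f(k) = k**2 + 7*k/3 + 1/3.
Degrees (0,0,2) ⇒ d ≤ 2.
Solve for f: f(k) = -(k**2 + k - 1)/3 (degree 2 ≤ 2).
R(k) = B(k−1)·f(k)/C(k) = -(k**2 + k - 1)/(3*k**2 + 7*k + 1); s_k = R·t_k = (-2)**(k + 1)*(k**2 + k - 1).
s_(k+1) − s_k = 2*(-2)**k*(3*k**2 + 7*k + 1) = t_k.
Σ_(k=3)^(11) t_k = s_(12) − s_(3) = -1269760 − (176) = -1269936.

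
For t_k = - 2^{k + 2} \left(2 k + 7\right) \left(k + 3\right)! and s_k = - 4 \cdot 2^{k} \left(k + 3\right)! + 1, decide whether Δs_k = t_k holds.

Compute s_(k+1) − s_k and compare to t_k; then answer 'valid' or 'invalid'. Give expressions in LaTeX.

Valid — Δs_k = t_k.

s_(k+1) = -4*2**(k + 1)*factorial(k + 4) + 1
s_(k+1) − s_k = -2**(k + 2)*(2*k + 7)*factorial(k + 3)
(s_(k+1) − s_k) − t_k = 0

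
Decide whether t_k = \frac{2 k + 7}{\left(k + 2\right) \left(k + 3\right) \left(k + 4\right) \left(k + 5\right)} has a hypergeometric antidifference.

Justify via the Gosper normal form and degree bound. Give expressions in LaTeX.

Ratio r(k) = (k + 2)*(2*k + 9)/((k + 6)*(2*k + 7)).
So A=k + 2 and B=k + 6, with C=k + 7/2.
Need (k + 2)·f(k+1) − (k + 5)·f(k) = k + 7/2.
From deg A=1, deg B=1, deg C=1: d=3.
Solving with deg f ≤ 3: f(k) = k*(k + 3)*(k + 6)/16.
So s_k = (B(k−1)f/C)·t_k = (k*(k + 3)*(k + 5)*(k + 6)/(8*(2*k + 7)))·t_k = k*(k + 6)/(8*(k**2 + 6*k + 8)).
s_(k+1) − s_k = (2*k + 7)/(k**4 + 14*k**3 + 71*k**2 + 154*k + 120) = t_k.

Yes. s_k = \frac{k \left(k + 6\right)}{8 \left(k^{2} + 6 k + 8\right)}.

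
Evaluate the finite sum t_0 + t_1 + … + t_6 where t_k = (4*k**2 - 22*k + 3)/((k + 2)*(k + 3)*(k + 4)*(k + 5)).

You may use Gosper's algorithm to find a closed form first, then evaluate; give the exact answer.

Σ = -91/1320

Step 1: r(k) = -(k + 2)*(22*k - 4*(k + 1)**2 + 19)/((k + 6)*(4*k**2 - 22*k + 3)).
Take A(k)=k + 2, B(k)=k + 6, C(k)=k**2 - 11*k/2 + 3/4.
Set up (k + 2)·f(k+1) − (k + 5)·f(k) − (k**2 - 11*k/2 + 3/4) = 0.
Degrees (1,1,2) ⇒ d ≤ 3.
Solving with deg f ≤ 3: f(k) = k*(k**2 - 23*k + 34)/32.
R(k) = B(k−1)·f(k)/C(k) = k*(k + 5)*(k**2 - 23*k + 34)/(8*(4*k**2 - 22*k + 3)); s_k = R·t_k = k*(k**2 - 23*k + 34)/(8*(k + 2)*(k + 3)*(k + 4)).
Δs = (4*k**2 - 22*k + 3)/(k**4 + 14*k**3 + 71*k**2 + 154*k + 120), as required.
Telescoping: Σ = s_(7) − s_(0) = -91/1320 − (0) = -91/1320.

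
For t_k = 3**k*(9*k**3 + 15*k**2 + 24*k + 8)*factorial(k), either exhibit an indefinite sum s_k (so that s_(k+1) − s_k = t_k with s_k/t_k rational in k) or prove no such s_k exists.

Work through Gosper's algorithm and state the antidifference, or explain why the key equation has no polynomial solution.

s_k = 3**k*(3*k**2 - 3*k + 4)*factorial(k)

The ratio is 3*(9*k**4 + 51*k**3 + 123*k**2 + 137*k + 56)/(9*k**3 + 15*k**2 + 24*k + 8).
Factor: A=3*k + 3; B=1; C=k**3 + 5*k**2/3 + 8*k/3 + 8/9.
Key eq: (3*k + 3)·f(k+1) = (1)·f(k) + (k**3 + 5*k**2/3 + 8*k/3 + 8/9).
d = 2 from the (1,0,3) case.
A polynomial solution: f(k) = (3*k**2 - 3*k + 4)/9.
Certificate R = B(k−1)f/C = (3*k**2 - 3*k + 4)/(9*k**3 + 15*k**2 + 24*k + 8) gives s_k = 3**k*(3*k**2 - 3*k + 4)*factorial(k).
s_(k+1) − s_k = 3**k*(9*k**3 + 15*k**2 + 24*k + 8)*factorial(k) = t_k.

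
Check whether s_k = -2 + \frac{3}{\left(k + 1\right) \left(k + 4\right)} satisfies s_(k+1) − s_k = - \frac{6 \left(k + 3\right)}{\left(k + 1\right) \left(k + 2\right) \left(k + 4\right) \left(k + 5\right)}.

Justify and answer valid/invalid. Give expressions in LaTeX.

valid (s_(k+1) − s_k reduces to t_k)

s_(k+1) = -2 + 3/((k + 2)*(k + 5))
s_(k+1) − s_k = 6*(-k - 3)/(k**4 + 12*k**3 + 49*k**2 + 78*k + 40)
(s_(k+1) − s_k) − t_k = 0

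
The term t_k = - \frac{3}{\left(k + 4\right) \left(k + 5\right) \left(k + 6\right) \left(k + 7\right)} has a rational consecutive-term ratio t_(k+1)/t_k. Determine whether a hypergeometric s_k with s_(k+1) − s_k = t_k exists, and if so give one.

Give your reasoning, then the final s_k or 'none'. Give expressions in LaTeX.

The ratio is (k + 4)/(k + 8).
Gosper form: A/B · C(k+1)/C(k) with A=k + 4, B=k + 8, C=1.
f must satisfy (k + 4)·f(k+1) − (k + 7)·f(k) = 1.
deg f ≤ 3 (via 1,1,0).
Match coefficients ⇒ f(k) = k*(k**2 + 15*k + 74)/360.
Get s_k = R·t_k = k*(-k**2 - 15*k - 74)/(120*(k + 4)*(k + 5)*(k + 6)) with R(k) = B(k−1)f(k)/C(k) = k*(k + 7)*(k**2 + 15*k + 74)/360.
s_(k+1) − s_k = -3/(k**4 + 22*k**3 + 179*k**2 + 638*k + 840) = t_k.

s_k = \frac{k \left(- k^{2} - 15 k - 74\right)}{120 \left(k + 4\right) \left(k + 5\right) \left(k + 6\right)}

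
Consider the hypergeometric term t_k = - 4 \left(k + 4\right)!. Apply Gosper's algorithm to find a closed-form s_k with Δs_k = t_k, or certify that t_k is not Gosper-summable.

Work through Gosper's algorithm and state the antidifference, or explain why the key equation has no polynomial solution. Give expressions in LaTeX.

none — t_k is not Gosper-summable

Step 1: r(k) = k + 5.
Gosper form: A/B · C(k+1)/C(k) with A=k + 5, B=1, C=1.
Solve (k + 5)·f(k+1) − (1)·f(k) = 1.
deg f ≤ -1 (via 1,0,0).
Bound -1 < 0, so the key equation has no polynomial solution.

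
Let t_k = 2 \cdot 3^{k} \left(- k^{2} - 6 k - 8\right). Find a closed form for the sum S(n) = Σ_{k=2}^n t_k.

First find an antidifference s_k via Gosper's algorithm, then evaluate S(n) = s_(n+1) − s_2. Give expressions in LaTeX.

The ratio is 3*(k**2 + 8*k + 15)/(k**2 + 6*k + 8).
So A=3 and B=1, with C=k**2 + 6*k + 8.
Solve (3)·f(k+1) − (1)·f(k) = k**2 + 6*k + 8.
Degrees (0,0,2) ⇒ d ≤ 2.
Solving with deg f ≤ 2: f(k) = (k + 1)*(k + 2)/2.
Get s_k = R·t_k = 3**k*(-k**2 - 3*k - 2) with R(k) = B(k−1)f(k)/C(k) = (k + 1)/(2*(k + 4)).
s_(k+1) − s_k = 2*3**k*(-k**2 - 6*k - 8) = t_k.
s_(n+1) = 3**(n + 1)*(-n**2 - 5*n - 6) and s_(2) = -108, so S(n) = -3*3**n*n**2 - 15*3**n*n - 18*3**n + 108.

S(n) = - 3 \cdot 3^{n} n^{2} - 15 \cdot 3^{n} n - 18 \cdot 3^{n} + 108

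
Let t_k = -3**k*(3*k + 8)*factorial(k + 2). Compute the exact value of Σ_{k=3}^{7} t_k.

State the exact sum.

Σ = -23808553560

Compute t_(k+1)/t_k: get 3*(k + 3)*(3*k + 11)/(3*k + 8).
A = 3*k + 9, B = 1, C = k + 8/3.
Set up (3*k + 9)·f(k+1) − (1)·f(k) − (k + 8/3) = 0.
Bound: deg f ≤ 0.
Solve for f: f(k) = 1/3 (degree 0 ≤ 0).
So s_k = (B(k−1)f/C)·t_k = (1/(3*k + 8))·t_k = -3**k*factorial(k + 2).
s_(k+1) − s_k = -3**k*(3*k + 8)*factorial(k + 2) = t_k.
Σ_(k=3)^(7) t_k = s_(8) − s_(3) = -23808556800 − (-3240) = -23808553560.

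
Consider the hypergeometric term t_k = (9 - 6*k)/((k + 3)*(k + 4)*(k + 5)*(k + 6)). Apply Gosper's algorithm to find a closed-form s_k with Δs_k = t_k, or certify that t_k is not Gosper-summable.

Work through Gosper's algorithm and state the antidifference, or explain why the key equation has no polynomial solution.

s_k = 3*k/((k + 3)*(k + 4)*(k + 5))

Compute t_(k+1)/t_k: get (k + 3)*(2*k - 1)/((k + 7)*(2*k - 3)).
Take A(k)=k + 3, B(k)=k + 7, C(k)=k - 3/2.
Set up (k + 3)·f(k+1) − (k + 6)·f(k) − (k - 3/2) = 0.
From deg A=1, deg B=1, deg C=1: d=3.
Solving with deg f ≤ 3: f(k) = -k/2.
Then R = B(k−1)f/C = -k*(k + 6)/(2*k - 3), so s_k = R(k)·t_k = 3*k/((k + 3)*(k + 4)*(k + 5)).
Verify: 3*(3 - 2*k)/(k**4 + 18*k**3 + 119*k**2 + 342*k + 360) matches t_k.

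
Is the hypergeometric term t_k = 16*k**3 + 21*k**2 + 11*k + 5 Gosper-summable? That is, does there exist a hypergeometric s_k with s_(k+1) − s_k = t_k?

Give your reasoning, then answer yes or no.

Step 1: r(k) = (16*k**3 + 69*k**2 + 101*k + 53)/(16*k**3 + 21*k**2 + 11*k + 5).
Take A(k)=1, B(k)=1, C(k)=k**3 + 21*k**2/16 + 11*k/16 + 5/16.
Need (1)·f(k+1) − (1)·f(k) = k**3 + 21*k**2/16 + 11*k/16 + 5/16.
Degrees (0,0,3) ⇒ d ≤ 4.
Solve for f: f(k) = k*(4*k**3 - k**2 - k + 3)/16 (degree 4 ≤ 4).
R(k) = B(k−1)·f(k)/C(k) = k*(4*k**3 - k**2 - k + 3)/(16*k**3 + 21*k**2 + 11*k + 5); s_k = R·t_k = k*(4*k**3 - k**2 - k + 3).
Δs = 16*k**3 + 21*k**2 + 11*k + 5, as required.

Yes. s_k = k*(4*k**3 - k**2 - k + 3).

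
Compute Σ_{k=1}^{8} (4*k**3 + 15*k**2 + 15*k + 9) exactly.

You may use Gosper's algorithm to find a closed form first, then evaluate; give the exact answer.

The ratio is (4*k**3 + 27*k**2 + 57*k + 43)/(4*k**3 + 15*k**2 + 15*k + 9).
Factor: A=1; B=1; C=k**3 + 15*k**2/4 + 15*k/4 + 9/4.
Need (1)·f(k+1) − (1)·f(k) = k**3 + 15*k**2/4 + 15*k/4 + 9/4.
Degrees (0,0,3) ⇒ d ≤ 4.
Match coefficients ⇒ f(k) = k*(k**3 + 3*k**2 + k + 4)/4.
Certificate R = B(k−1)f/C = k*(k**3 + 3*k**2 + k + 4)/(4*k**3 + 15*k**2 + 15*k + 9) gives s_k = k*(k**3 + 3*k**2 + k + 4).
s_(k+1) − s_k = 4*k**3 + 15*k**2 + 15*k + 9 = t_k.
Sum = s_(9) − s_(1); s_(9) = 8865, s_(1) = 9 ⇒ 8856.

Σ = 8856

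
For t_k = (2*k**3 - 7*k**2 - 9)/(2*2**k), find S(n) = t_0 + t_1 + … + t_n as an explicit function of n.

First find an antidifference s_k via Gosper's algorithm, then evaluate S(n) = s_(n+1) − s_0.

The ratio is (2*k**3 - k**2 - 8*k - 14)/(2*(2*k**3 - 7*k**2 - 9)).
A = 1/2, B = 1, C = k**3 - 7*k**2/2 - 9/2.
Set up (1/2)·f(k+1) − (1)·f(k) − (k**3 - 7*k**2/2 - 9/2) = 0.
deg f ≤ 3 (via 0,0,3).
Solve for f: f(k) = -2*k**3 + k**2 - 4*k + 4 (degree 3 ≤ 3).
Then R = B(k−1)f/C = -2*(2*k**3 - k**2 + 4*k - 4)/(2*k**3 - 7*k**2 - 9), so s_k = R(k)·t_k = (-2*k**3 + k**2 - 4*k + 4)/2**k.
Δs = (2*k**3 - 7*k**2 - 9)/(2*2**k), as required.
Telescope: S(n) = s_(n+1) − s_(0) = 2**(-n - 1)*(-2*n**3 - 5*n**2 - 8*n - 1) − (4) = 2**(-n - 1)*(-2**(n + 3) - 2*n**3 - 5*n**2 - 8*n - 1).

S(n) = 2**(-n - 1)*(-2**(n + 3) - 2*n**3 - 5*n**2 - 8*n - 1)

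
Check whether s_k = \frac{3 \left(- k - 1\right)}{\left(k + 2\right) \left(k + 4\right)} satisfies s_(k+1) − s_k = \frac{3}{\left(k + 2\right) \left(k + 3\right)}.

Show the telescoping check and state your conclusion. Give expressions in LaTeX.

s_(k+1) = 3*(-k - 2)/((k + 3)*(k + 5))
s_(k+1) − s_k = 3*(k**2 + 3*k - 1)/(k**4 + 14*k**3 + 71*k**2 + 154*k + 120)
(s_(k+1) − s_k) − t_k = 9*(-2*k - 7)/(k**4 + 14*k**3 + 71*k**2 + 154*k + 120)

Invalid: residual \frac{9 \left(- 2 k - 7\right)}{k^{4} + 14 k^{3} + 71 k^{2} + 154 k + 120} ≠ 0.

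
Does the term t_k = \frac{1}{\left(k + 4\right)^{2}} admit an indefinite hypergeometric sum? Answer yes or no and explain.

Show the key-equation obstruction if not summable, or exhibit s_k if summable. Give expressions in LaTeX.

Ratio r(k) = (k + 4)**2/(k + 5)**2.
A = k**2 + 8*k + 16, B = k**2 + 10*k + 25, C = 1.
Set up (k**2 + 8*k + 16)·f(k+1) − (k**2 + 8*k + 16)·f(k) − (1) = 0.
From deg A=2, deg B=2, deg C=0: d=0.
Generic f = c0 gives residual -1; -1 = 0 cannot hold, so t_k is not Gosper-summable.

No. Not Gosper-summable.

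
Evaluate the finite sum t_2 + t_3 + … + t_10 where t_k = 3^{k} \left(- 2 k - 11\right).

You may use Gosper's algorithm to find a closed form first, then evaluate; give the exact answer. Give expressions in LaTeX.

Σ = -2657151

Compute t_(k+1)/t_k: get 3*(2*k + 13)/(2*k + 11).
So A=3 and B=1, with C=k + 11/2.
Solve (3)·f(k+1) − (1)·f(k) = k + 11/2.
From deg A=0, deg B=0, deg C=1: d=1.
Coefficient equations give f(k) = (k + 4)/2.
Get s_k = R·t_k = 3**k*(-k - 4) with R(k) = B(k−1)f(k)/C(k) = (k + 4)/(2*k + 11).
s_(k+1) − s_k = 3**k*(-2*k - 11) = t_k.
Sum = s_(11) − s_(2); s_(11) = -2657205, s_(2) = -54 ⇒ -2657151.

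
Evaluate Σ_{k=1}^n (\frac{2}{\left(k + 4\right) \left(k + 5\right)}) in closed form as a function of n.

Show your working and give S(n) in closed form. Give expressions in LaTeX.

S(n) = \frac{2 n}{5 \left(n + 5\right)}

The ratio is (k + 4)/(k + 6).
A = k + 4, B = k + 6, C = 1.
Solve (k + 4)·f(k+1) − (k + 5)·f(k) = 1.
Bound: deg f ≤ 1.
Solving with deg f ≤ 1: f(k) = k/4.
Get s_k = R·t_k = k/(2*(k + 4)) with R(k) = B(k−1)f(k)/C(k) = k*(k + 5)/4.
Verify: 2/(k**2 + 9*k + 20) matches t_k.
s_(n+1) = (n + 1)/(2*(n + 5)) and s_(1) = 1/10, so S(n) = 2*n/(5*(n + 5)).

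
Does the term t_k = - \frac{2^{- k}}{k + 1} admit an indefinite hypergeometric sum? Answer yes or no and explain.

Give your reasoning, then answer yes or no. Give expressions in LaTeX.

No — t_k has no hypergeometric antidifference.

The ratio is (k + 1)/(2*(k + 2)).
Take A(k)=k/2 + 1/2, B(k)=k + 2, C(k)=1.
Set up (k/2 + 1/2)·f(k+1) − (k + 1)·f(k) − (1) = 0.
d = -1 from the (1,1,0) case.
deg f ≤ -1 is impossible — no certificate.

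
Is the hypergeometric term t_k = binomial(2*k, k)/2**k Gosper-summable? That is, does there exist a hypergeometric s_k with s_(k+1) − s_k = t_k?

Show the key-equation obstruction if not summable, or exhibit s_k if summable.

No. Not Gosper-summable.

t_(k+1)/t_k = (2*k + 1)/(k + 1).
A = 2*k + 1, B = k + 1, C = 1.
Solve (2*k + 1)·f(k+1) − (k)·f(k) = 1.
Degrees (1,1,0) ⇒ d ≤ -1.
Bound -1 < 0, so the key equation has no polynomial solution.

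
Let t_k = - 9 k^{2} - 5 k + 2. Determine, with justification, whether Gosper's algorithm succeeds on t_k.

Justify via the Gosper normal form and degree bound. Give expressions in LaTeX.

Yes. s_k = k \left(- 3 k^{2} + 2 k + 3\right).

The ratio is (9*k**2 + 23*k + 12)/(9*k**2 + 5*k - 2).
Normal form (A,B,C) = (1, 1, k**2 + 5*k/9 - 2/9).
Need (1)·f(k+1) − (1)·f(k) = k**2 + 5*k/9 - 2/9.
Bound: deg f ≤ 3.
A polynomial solution: f(k) = k*(3*k**2 - 2*k - 3)/9.
So s_k = (B(k−1)f/C)·t_k = (k*(3*k**2 - 2*k - 3)/(9*k**2 + 5*k - 2))·t_k = k*(-3*k**2 + 2*k + 3).
s_(k+1) − s_k = -9*k**2 - 5*k + 2 = t_k.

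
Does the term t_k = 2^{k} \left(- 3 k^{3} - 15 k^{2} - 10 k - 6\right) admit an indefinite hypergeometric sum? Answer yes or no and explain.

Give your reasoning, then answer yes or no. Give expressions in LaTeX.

t_(k+1)/t_k = 2*(3*k**3 + 24*k**2 + 49*k + 34)/(3*k**3 + 15*k**2 + 10*k + 6).
Take A(k)=2, B(k)=1, C(k)=k**3 + 5*k**2 + 10*k/3 + 2.
Solve (2)·f(k+1) − (1)·f(k) = k**3 + 5*k**2 + 10*k/3 + 2.
From deg A=0, deg B=0, deg C=3: d=3.
A polynomial solution: f(k) = (3*k**3 - 3*k**2 + 4*k - 2)/3.
R(k) = B(k−1)·f(k)/C(k) = (3*k**3 - 3*k**2 + 4*k - 2)/(3*k**3 + 15*k**2 + 10*k + 6); s_k = R·t_k = 2**k*(-3*k**3 + 3*k**2 - 4*k + 2).
Verify: 2**k*(-3*k**3 - 15*k**2 - 10*k - 6) matches t_k.

Yes. s_k = 2^{k} \left(- 3 k^{3} + 3 k^{2} - 4 k + 2\right).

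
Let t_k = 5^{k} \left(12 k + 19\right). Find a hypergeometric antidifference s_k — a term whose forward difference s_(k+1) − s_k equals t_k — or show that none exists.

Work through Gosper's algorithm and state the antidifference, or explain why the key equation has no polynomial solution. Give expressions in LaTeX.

r(k) = 5*(12*k + 31)/(12*k + 19) after simplifying.
Normal form (A,B,C) = (5, 1, k + 19/12).
Set up (5)·f(k+1) − (1)·f(k) − (k + 19/12) = 0.
From deg A=0, deg B=0, deg C=1: d=1.
A polynomial solution: f(k) = (3*k + 1)/12.
R(k) = B(k−1)·f(k)/C(k) = (3*k + 1)/(12*k + 19); s_k = R·t_k = 5**k*(3*k + 1).
Δs = 5**k*(12*k + 19), as required.

s_k = 5^{k} \left(3 k + 1\right)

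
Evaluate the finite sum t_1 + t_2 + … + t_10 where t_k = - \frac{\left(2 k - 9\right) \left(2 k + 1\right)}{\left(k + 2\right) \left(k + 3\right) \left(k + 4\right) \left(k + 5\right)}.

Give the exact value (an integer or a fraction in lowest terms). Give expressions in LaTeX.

r(k) = (4*k**3 - 37*k - 42)/(4*k**3 + 8*k**2 - 105*k - 54) after simplifying.
Factor: A=k + 2; B=k + 6; C=k**2 - 4*k - 9/4.
Set up (k + 2)·f(k+1) − (k + 5)·f(k) − (k**2 - 4*k - 9/4) = 0.
deg f ≤ 3 (via 1,1,2).
Solving with deg f ≤ 3: f(k) = k*(k**2 - 87*k - 22)/96.
R(k) = B(k−1)·f(k)/C(k) = k*(k + 5)*(k**2 - 87*k - 22)/(24*(2*k - 9)*(2*k + 1)); s_k = R·t_k = k*(-k**2 + 87*k + 22)/(24*(k**3 + 9*k**2 + 26*k + 24)).
Δs = (-4*k**2 + 16*k + 9)/(k**4 + 14*k**3 + 71*k**2 + 154*k + 120), as required.
Evaluate s at k=11 and k=1: 121/840 and 3/40; difference 29/420.

Σ = 29/420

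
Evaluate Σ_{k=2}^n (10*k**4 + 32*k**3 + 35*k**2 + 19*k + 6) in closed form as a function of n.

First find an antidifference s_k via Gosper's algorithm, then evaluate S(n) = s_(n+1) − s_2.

S(n) = 2*n**5 + 13*n**4 + 31*n**3 + 35*n**2 + 21*n - 102

t_(k+1)/t_k = (10*k**4 + 72*k**3 + 191*k**2 + 225*k + 102)/(10*k**4 + 32*k**3 + 35*k**2 + 19*k + 6).
Gosper form: A/B · C(k+1)/C(k) with A=1, B=1, C=k**4 + 16*k**3/5 + 7*k**2/2 + 19*k/10 + 3/5.
Need (1)·f(k+1) − (1)·f(k) = k**4 + 16*k**3/5 + 7*k**2/2 + 19*k/10 + 3/5.
deg f ≤ 5 (via 0,0,4).
Solve for f: f(k) = k*(k + 1)*(2*k**3 + k**2 - 2*k + 2)/10 (degree 5 ≤ 5).
R(k) = B(k−1)·f(k)/C(k) = k*(2*k**3 + k**2 - 2*k + 2)/(10*k**3 + 22*k**2 + 13*k + 6); s_k = R·t_k = k*(2*k**4 + 3*k**3 - k**2 + 2).
Check: Δs_k = 10*k**4 + 32*k**3 + 35*k**2 + 19*k + 6. ✓
s_(n+1) = 2*n**5 + 13*n**4 + 31*n**3 + 35*n**2 + 21*n + 6 and s_(2) = 108, so S(n) = 2*n**5 + 13*n**4 + 31*n**3 + 35*n**2 + 21*n - 102.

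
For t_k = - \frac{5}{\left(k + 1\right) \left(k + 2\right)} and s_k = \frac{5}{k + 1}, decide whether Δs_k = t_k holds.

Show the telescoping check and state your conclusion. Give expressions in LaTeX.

Valid: the claim telescopes to t_k.

s_(k+1) = 5/(k + 2)
s_(k+1) − s_k = -5/((k + 1)*(k + 2))
(s_(k+1) − s_k) − t_k = 0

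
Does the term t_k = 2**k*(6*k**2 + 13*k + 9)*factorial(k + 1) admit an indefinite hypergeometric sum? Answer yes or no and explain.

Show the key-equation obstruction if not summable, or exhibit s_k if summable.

Yes. s_k = 2**k*(3*k - 1)*factorial(k + 1).

Compute t_(k+1)/t_k: get 2*(6*k**3 + 37*k**2 + 78*k + 56)/(6*k**2 + 13*k + 9).
Normal form (A,B,C) = (2*k + 4, 1, k**2 + 13*k/6 + 3/2).
Need (2*k + 4)·f(k+1) − (1)·f(k) = k**2 + 13*k/6 + 3/2.
deg f ≤ 1 (via 1,0,2).
Solving with deg f ≤ 1: f(k) = (3*k - 1)/6.
Get s_k = R·t_k = 2**k*(3*k - 1)*factorial(k + 1) with R(k) = B(k−1)f(k)/C(k) = (3*k - 1)/(6*k**2 + 13*k + 9).
s_(k+1) − s_k = 2**k*(6*k**2 + 13*k + 9)*factorial(k + 1) = t_k.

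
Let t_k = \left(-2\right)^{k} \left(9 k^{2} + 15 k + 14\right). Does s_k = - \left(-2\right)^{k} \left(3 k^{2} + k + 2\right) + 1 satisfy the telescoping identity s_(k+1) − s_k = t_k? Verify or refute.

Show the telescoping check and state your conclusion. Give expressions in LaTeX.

valid; difference matches t_k

s_(k+1) = 2*(-2)**k*(k + 3*(k + 1)**2 + 3) + 1
s_(k+1) − s_k = (-2)**k*(9*k**2 + 15*k + 14)
(s_(k+1) − s_k) − t_k = 0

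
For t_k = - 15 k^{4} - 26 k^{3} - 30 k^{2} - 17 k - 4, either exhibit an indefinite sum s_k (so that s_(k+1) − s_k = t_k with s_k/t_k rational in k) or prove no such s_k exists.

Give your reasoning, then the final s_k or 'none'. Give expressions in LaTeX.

r(k) = (15*k**4 + 86*k**3 + 198*k**2 + 215*k + 92)/(15*k**4 + 26*k**3 + 30*k**2 + 17*k + 4) after simplifying.
So A=1 and B=1, with C=k**4 + 26*k**3/15 + 2*k**2 + 17*k/15 + 4/15.
Solve (1)·f(k+1) − (1)·f(k) = k**4 + 26*k**3/15 + 2*k**2 + 17*k/15 + 4/15.
d = 5 from the (0,0,4) case.
Solve for f: f(k) = k**3*(3*k**2 - k + 2)/15 (degree 5 ≤ 5).
So s_k = (B(k−1)f/C)·t_k = (k**3*(3*k**2 - k + 2)/(15*k**4 + 26*k**3 + 30*k**2 + 17*k + 4))·t_k = k**3*(-3*k**2 + k - 2).
Verify: -15*k**4 - 26*k**3 - 30*k**2 - 17*k - 4 matches t_k.

s_k = k^{3} \left(- 3 k^{2} + k - 2\right)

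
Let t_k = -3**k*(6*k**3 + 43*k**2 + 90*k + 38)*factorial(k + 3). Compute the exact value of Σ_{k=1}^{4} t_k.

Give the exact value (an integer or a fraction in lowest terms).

Σ = -617258664

r(k) = 3*(6*k**4 + 85*k**3 + 438*k**2 + 953*k + 708)/(6*k**3 + 43*k**2 + 90*k + 38) after simplifying.
Take A(k)=3*k + 12, B(k)=1, C(k)=k**3 + 43*k**2/6 + 15*k + 19/3.
Solve (3*k + 12)·f(k+1) − (1)·f(k) = k**3 + 43*k**2/6 + 15*k + 19/3.
deg f ≤ 2 (via 1,0,3).
Solving with deg f ≤ 2: f(k) = (k + 2)*(2*k - 1)/6.
Get s_k = R·t_k = -3**k*(k + 2)*(2*k - 1)*factorial(k + 3) with R(k) = B(k−1)f(k)/C(k) = (k + 2)*(2*k - 1)/(6*k**3 + 43*k**2 + 90*k + 38).
Verify: -3**k*(6*k**3 + 43*k**2 + 90*k + 38)*factorial(k + 3) matches t_k.
Sum = s_(5) − s_(1); s_(5) = -617258880, s_(1) = -216 ⇒ -617258664.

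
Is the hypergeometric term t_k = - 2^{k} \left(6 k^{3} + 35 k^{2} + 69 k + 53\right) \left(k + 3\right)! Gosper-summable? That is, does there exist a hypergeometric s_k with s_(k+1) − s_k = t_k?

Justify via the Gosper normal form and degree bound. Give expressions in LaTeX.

Yes. s_k = - 2^{k} \left(3 k^{2} + k + 3\right) \left(k + 3\right)!.

r(k) = 2*(6*k**4 + 77*k**3 + 369*k**2 + 791*k + 652)/(6*k**3 + 35*k**2 + 69*k + 53) after simplifying.
So A=2*k + 8 and B=1, with C=k**3 + 35*k**2/6 + 23*k/2 + 53/6.
Key eq: (2*k + 8)·f(k+1) = (1)·f(k) + (k**3 + 35*k**2/6 + 23*k/2 + 53/6).
From deg A=1, deg B=0, deg C=3: d=2.
A polynomial solution: f(k) = (3*k**2 + k + 3)/6.
So s_k = (B(k−1)f/C)·t_k = ((3*k**2 + k + 3)/(6*k**3 + 35*k**2 + 69*k + 53))·t_k = -2**k*(3*k**2 + k + 3)*factorial(k + 3).
Check: Δs_k = -2**k*(6*k**3 + 35*k**2 + 69*k + 53)*factorial(k + 3). ✓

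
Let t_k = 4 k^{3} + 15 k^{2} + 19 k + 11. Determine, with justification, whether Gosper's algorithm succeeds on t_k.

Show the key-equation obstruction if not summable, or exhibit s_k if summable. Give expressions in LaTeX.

The ratio is (4*k**3 + 27*k**2 + 61*k + 49)/(4*k**3 + 15*k**2 + 19*k + 11).
Normal form (A,B,C) = (1, 1, k**3 + 15*k**2/4 + 19*k/4 + 11/4).
Key eq: (1)·f(k+1) = (1)·f(k) + (k**3 + 15*k**2/4 + 19*k/4 + 11/4).
From deg A=0, deg B=0, deg C=3: d=4.
Match coefficients ⇒ f(k) = k*(k**3 + 3*k**2 + 3*k + 4)/4.
Get s_k = R·t_k = k*(k**3 + 3*k**2 + 3*k + 4) with R(k) = B(k−1)f(k)/C(k) = k*(k**3 + 3*k**2 + 3*k + 4)/(4*k**3 + 15*k**2 + 19*k + 11).
s_(k+1) − s_k = 4*k**3 + 15*k**2 + 19*k + 11 = t_k.

Yes. s_k = k \left(k^{3} + 3 k^{2} + 3 k + 4\right).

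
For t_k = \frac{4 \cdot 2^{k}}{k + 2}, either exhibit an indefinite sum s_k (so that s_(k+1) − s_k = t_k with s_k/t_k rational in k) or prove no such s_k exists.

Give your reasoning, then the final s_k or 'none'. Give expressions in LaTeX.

not Gosper-summable; s_k does not exist

r(k) = 2*(k + 2)/(k + 3) after simplifying.
Take A(k)=2*k + 4, B(k)=k + 3, C(k)=1.
Need (2*k + 4)·f(k+1) − (k + 2)·f(k) = 1.
From deg A=1, deg B=1, deg C=0: d=-1.
Negative degree bound (-1): no f exists, t_k not Gosper-summable.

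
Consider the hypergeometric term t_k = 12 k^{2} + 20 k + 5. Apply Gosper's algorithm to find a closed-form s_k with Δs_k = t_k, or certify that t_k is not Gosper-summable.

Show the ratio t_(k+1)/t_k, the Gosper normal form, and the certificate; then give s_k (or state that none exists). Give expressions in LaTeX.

s_k = k \left(4 k^{2} + 4 k - 3\right)

r(k) = (12*k**2 + 44*k + 37)/(12*k**2 + 20*k + 5) after simplifying.
So A=1 and B=1, with C=k**2 + 5*k/3 + 5/12.
Key eq: (1)·f(k+1) = (1)·f(k) + (k**2 + 5*k/3 + 5/12).
d = 3 from the (0,0,2) case.
Solving with deg f ≤ 3: f(k) = k*(2*k - 1)*(2*k + 3)/12.
So s_k = (B(k−1)f/C)·t_k = (k*(2*k - 1)*(2*k + 3)/(12*k**2 + 20*k + 5))·t_k = k*(4*k**2 + 4*k - 3).
Δs = 12*k**2 + 20*k + 5, as required.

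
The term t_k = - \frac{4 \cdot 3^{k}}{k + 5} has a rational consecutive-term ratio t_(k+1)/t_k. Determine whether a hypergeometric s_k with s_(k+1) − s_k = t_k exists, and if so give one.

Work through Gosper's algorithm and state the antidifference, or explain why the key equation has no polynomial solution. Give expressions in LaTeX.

Ratio r(k) = 3*(k + 5)/(k + 6).
Normal form (A,B,C) = (3*k + 15, k + 6, 1).
f must satisfy (3*k + 15)·f(k+1) − (k + 5)·f(k) = 1.
d = -1 from the (1,1,0) case.
d = -1 < 0 ⇒ no nonzero polynomial f; not summable.

none — t_k is not Gosper-summable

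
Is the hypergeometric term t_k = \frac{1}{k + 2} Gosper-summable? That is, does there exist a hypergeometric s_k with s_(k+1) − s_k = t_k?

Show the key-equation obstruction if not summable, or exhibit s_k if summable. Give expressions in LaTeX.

Compute t_(k+1)/t_k: get (k + 2)/(k + 3).
A = k + 2, B = k + 3, C = 1.
Solve (k + 2)·f(k+1) − (k + 2)·f(k) = 1.
Degrees (1,1,0) ⇒ d ≤ 0.
Write f(k) = c0. Then LHS − RHS = -1, requiring -1 = 0: contradictory. No certificate.

No. Not Gosper-summable.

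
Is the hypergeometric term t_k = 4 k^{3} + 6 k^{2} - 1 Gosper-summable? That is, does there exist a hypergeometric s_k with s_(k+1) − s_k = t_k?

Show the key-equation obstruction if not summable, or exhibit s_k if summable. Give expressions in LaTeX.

Yes. s_k = k^{2} \left(k^{2} - 2\right).

Compute t_(k+1)/t_k: get (4*(k + 1)**3 + 6*(k + 1)**2 - 1)/(4*k**3 + 6*k**2 - 1).
Take A(k)=1, B(k)=1, C(k)=k**3 + 3*k**2/2 - 1/4.
Need (1)·f(k+1) − (1)·f(k) = k**3 + 3*k**2/2 - 1/4.
deg f ≤ 4 (via 0,0,3).
A polynomial solution: f(k) = k**2*(k**2 - 2)/4.
Get s_k = R·t_k = k**2*(k**2 - 2) with R(k) = B(k−1)f(k)/C(k) = k**2*(k**2 - 2)/((2*k + 1)*(2*k**2 + 2*k - 1)).
s_(k+1) − s_k = 4*k**3 + 6*k**2 - 1 = t_k.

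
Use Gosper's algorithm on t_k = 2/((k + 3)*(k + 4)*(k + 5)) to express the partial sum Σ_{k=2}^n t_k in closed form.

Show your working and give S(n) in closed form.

r(k) = (k + 3)/(k + 6) after simplifying.
So A=k + 3 and B=k + 6, with C=1.
Key eq: (k + 3)·f(k+1) = (k + 5)·f(k) + (1).
Degrees (1,1,0) ⇒ d ≤ 2.
Solve for f: f(k) = k*(k + 7)/24 (degree 2 ≤ 2).
So s_k = (B(k−1)f/C)·t_k = (k*(k + 5)*(k + 7)/24)·t_k = k*(k + 7)/(12*(k + 3)*(k + 4)).
Δs = 2/(k**3 + 12*k**2 + 47*k + 60), as required.
Σ_(k=2)^n t_k = s_(n+1) − s_(2) = ((n**2 + 9*n + 8)/(12*(n**2 + 9*n + 20))) − (1/20), i.e. (n**2 + 9*n - 10)/(30*(n**2 + 9*n + 20)).

S(n) = (n**2 + 9*n - 10)/(30*(n**2 + 9*n + 20))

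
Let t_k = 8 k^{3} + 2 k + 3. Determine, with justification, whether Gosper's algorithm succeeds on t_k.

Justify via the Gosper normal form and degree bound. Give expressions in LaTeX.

Yes. s_k = k \left(2 k^{3} - 4 k^{2} + 3 k + 2\right).

t_(k+1)/t_k = (2*k + 8*(k + 1)**3 + 5)/(8*k**3 + 2*k + 3).
Normal form (A,B,C) = (1, 1, k**3 + k/4 + 3/8).
Key eq: (1)·f(k+1) = (1)·f(k) + (k**3 + k/4 + 3/8).
d = 4 from the (0,0,3) case.
Solve for f: f(k) = k*(2*k**3 - 4*k**2 + 3*k + 2)/8 (degree 4 ≤ 4).
So s_k = (B(k−1)f/C)·t_k = (k*(2*k**3 - 4*k**2 + 3*k + 2)/(8*k**3 + 2*k + 3))·t_k = k*(2*k**3 - 4*k**2 + 3*k + 2).
Verify: 8*k**3 + 2*k + 3 matches t_k.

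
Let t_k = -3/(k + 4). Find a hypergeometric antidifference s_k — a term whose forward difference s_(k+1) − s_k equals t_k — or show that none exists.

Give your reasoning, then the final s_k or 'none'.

not Gosper-summable; s_k does not exist

t_(k+1)/t_k = (k + 4)/(k + 5).
Gosper form: A/B · C(k+1)/C(k) with A=k + 4, B=k + 5, C=1.
f must satisfy (k + 4)·f(k+1) − (k + 4)·f(k) = 1.
Degrees (1,1,0) ⇒ d ≤ 0.
Write f(k) = c0. Then LHS − RHS = -1, requiring -1 = 0: contradictory. No certificate.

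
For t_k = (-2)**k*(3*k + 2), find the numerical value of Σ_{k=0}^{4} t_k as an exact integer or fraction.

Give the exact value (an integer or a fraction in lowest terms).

Σ = 160

Compute t_(k+1)/t_k: get 2*(-3*k - 5)/(3*k + 2).
Factor: A=-2; B=1; C=k + 2/3.
Solve (-2)·f(k+1) − (1)·f(k) = k + 2/3.
deg f ≤ 1 (via 0,0,1).
Coefficient equations give f(k) = -k/3.
Certificate R = B(k−1)f/C = -k/(3*k + 2) gives s_k = -(-2)**k*k.
Verify: (-2)**k*(3*k + 2) matches t_k.
Telescoping: Σ = s_(5) − s_(0) = 160 − (0) = 160.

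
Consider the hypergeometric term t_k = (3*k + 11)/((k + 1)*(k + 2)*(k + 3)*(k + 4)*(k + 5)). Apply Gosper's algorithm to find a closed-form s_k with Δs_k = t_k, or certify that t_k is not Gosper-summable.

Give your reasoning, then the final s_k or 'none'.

s_k = k*(k**2 + 7*k + 14)/(8*(k**3 + 7*k**2 + 14*k + 8))

Compute t_(k+1)/t_k: get (k + 1)*(3*k + 14)/((k + 6)*(3*k + 11)).
Factor: A=k + 1; B=k + 6; C=k + 11/3.
Need (k + 1)·f(k+1) − (k + 5)·f(k) = k + 11/3.
d = 4 from the (1,1,1) case.
Solving with deg f ≤ 4: f(k) = k*(k + 3)*(k**2 + 7*k + 14)/24.
Get s_k = R·t_k = k*(k**2 + 7*k + 14)/(8*(k**3 + 7*k**2 + 14*k + 8)) with R(k) = B(k−1)f(k)/C(k) = k*(k + 3)*(k + 5)*(k**2 + 7*k + 14)/(8*(3*k + 11)).
Check: Δs_k = (3*k + 11)/(k**5 + 15*k**4 + 85*k**3 + 225*k**2 + 274*k + 120). ✓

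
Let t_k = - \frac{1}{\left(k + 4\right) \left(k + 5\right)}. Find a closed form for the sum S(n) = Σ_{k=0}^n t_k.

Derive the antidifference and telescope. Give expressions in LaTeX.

Compute t_(k+1)/t_k: get (k + 4)/(k + 6).
So A=k + 4 and B=k + 6, with C=1.
Solve (k + 4)·f(k+1) − (k + 5)·f(k) = 1.
d = 1 from the (1,1,0) case.
Match coefficients ⇒ f(k) = k/4.
Certificate R = B(k−1)f/C = k*(k + 5)/4 gives s_k = -k/(4*k + 16).
Check: Δs_k = -1/(k**2 + 9*k + 20). ✓
Evaluate: s_(n+1) = (-n - 1)/(4*(n + 5)); subtract s_(0) = 0 ⇒ S(n) = (-n - 1)/(4*(n + 5)).

S(n) = \frac{- n - 1}{4 \left(n + 5\right)}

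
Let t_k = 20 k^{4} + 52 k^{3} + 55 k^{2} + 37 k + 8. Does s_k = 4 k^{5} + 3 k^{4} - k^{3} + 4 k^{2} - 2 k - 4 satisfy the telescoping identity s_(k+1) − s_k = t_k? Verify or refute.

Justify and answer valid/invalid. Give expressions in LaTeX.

s_(k+1) = 4*k**5 + 23*k**4 + 51*k**3 + 59*k**2 + 35*k + 4
s_(k+1) − s_k = 20*k**4 + 52*k**3 + 55*k**2 + 37*k + 8
(s_(k+1) − s_k) − t_k = 0

Valid: the claim telescopes to t_k.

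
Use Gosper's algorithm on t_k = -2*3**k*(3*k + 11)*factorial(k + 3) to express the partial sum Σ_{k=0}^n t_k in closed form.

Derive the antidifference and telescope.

t_(k+1)/t_k = 3*(k + 4)*(3*k + 14)/(3*k + 11).
Gosper form: A/B · C(k+1)/C(k) with A=3*k + 12, B=1, C=k + 11/3.
Solve (3*k + 12)·f(k+1) − (1)·f(k) = k + 11/3.
Degrees (1,0,1) ⇒ d ≤ 0.
Solving with deg f ≤ 0: f(k) = 1/3.
R(k) = B(k−1)·f(k)/C(k) = 1/(3*k + 11); s_k = R·t_k = -2*3**k*factorial(k + 3).
Verify: -2*3**k*(3*k + 11)*factorial(k + 3) matches t_k.
Evaluate: s_(n+1) = -6*3**n*factorial(n + 4); subtract s_(0) = -12 ⇒ S(n) = -6*3**n*factorial(n + 4) + 12.

S(n) = -6*3**n*factorial(n + 4) + 12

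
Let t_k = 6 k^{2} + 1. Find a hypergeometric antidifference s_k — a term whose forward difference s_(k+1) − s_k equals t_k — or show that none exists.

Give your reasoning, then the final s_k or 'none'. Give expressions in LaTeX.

s_k = k \left(2 k^{2} - 3 k + 2\right)

Ratio r(k) = (6*(k + 1)**2 + 1)/(6*k**2 + 1).
Take A(k)=1, B(k)=1, C(k)=k**2 + 1/6.
Set up (1)·f(k+1) − (1)·f(k) − (k**2 + 1/6) = 0.
Degrees (0,0,2) ⇒ d ≤ 3.
A polynomial solution: f(k) = k*(2*k**2 - 3*k + 2)/6.
Get s_k = R·t_k = k*(2*k**2 - 3*k + 2) with R(k) = B(k−1)f(k)/C(k) = k*(2*k**2 - 3*k + 2)/(6*k**2 + 1).
Δs = 6*k**2 + 1, as required.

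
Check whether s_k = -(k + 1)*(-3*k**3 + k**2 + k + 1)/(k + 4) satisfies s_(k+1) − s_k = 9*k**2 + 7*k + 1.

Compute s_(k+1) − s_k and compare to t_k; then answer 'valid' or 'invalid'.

s_(k+1) = k*(3*k**3 + 14*k**2 + 22*k + 12)/(k + 5)
s_(k+1) − s_k = (9*k**4 + 70*k**3 + 112*k**2 + 59*k + 5)/(k**2 + 9*k + 20)
(s_(k+1) − s_k) − t_k = 3*(-6*k**3 - 44*k**2 - 30*k - 5)/(k**2 + 9*k + 20)

Invalid: residual 3*(-6*k**3 - 44*k**2 - 30*k - 5)/(k**2 + 9*k + 20) ≠ 0.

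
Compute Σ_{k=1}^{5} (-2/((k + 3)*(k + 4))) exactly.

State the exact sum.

Σ = -5/18

t_(k+1)/t_k = (k + 3)/(k + 5).
Factor: A=k + 3; B=k + 5; C=1.
Solve (k + 3)·f(k+1) − (k + 4)·f(k) = 1.
d = 1 from the (1,1,0) case.
Solve for f: f(k) = k/3 (degree 1 ≤ 1).
R(k) = B(k−1)·f(k)/C(k) = k*(k + 4)/3; s_k = R·t_k = -2*k/(3*k + 9).
Check: Δs_k = -2/(k**2 + 7*k + 12). ✓
Evaluate s at k=6 and k=1: -4/9 and -1/6; difference -5/18.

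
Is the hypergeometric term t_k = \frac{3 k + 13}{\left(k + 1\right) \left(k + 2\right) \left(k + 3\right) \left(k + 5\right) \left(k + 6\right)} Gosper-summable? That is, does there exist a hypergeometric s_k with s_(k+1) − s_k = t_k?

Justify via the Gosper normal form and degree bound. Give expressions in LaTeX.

Yes. s_k = \frac{k \left(k^{2} + 8 k + 17\right)}{10 \left(k^{3} + 8 k^{2} + 17 k + 10\right)}.

The ratio is (k + 1)*(k + 5)*(3*k + 16)/((k + 4)*(k + 7)*(3*k + 13)).
Factor: A=k + 1; B=k + 7; C=k**2 + 25*k/3 + 52/3.
Need (k + 1)·f(k+1) − (k + 6)·f(k) = k**2 + 25*k/3 + 52/3.
Degrees (1,1,2) ⇒ d ≤ 5.
A polynomial solution: f(k) = k*(k + 3)*(k + 4)*(k**2 + 8*k + 17)/30.
Get s_k = R·t_k = k*(k**2 + 8*k + 17)/(10*(k**3 + 8*k**2 + 17*k + 10)) with R(k) = B(k−1)f(k)/C(k) = k*(k + 3)*(k + 6)*(k**2 + 8*k + 17)/(10*(3*k + 13)).
Check: Δs_k = (3*k + 13)/(k**5 + 17*k**4 + 107*k**3 + 307*k**2 + 396*k + 180). ✓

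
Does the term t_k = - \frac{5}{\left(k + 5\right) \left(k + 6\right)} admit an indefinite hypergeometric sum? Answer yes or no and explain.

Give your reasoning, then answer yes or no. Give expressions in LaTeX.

The ratio is (k + 5)/(k + 7).
A = k + 5, B = k + 7, C = 1.
Set up (k + 5)·f(k+1) − (k + 6)·f(k) − (1) = 0.
d = 1 from the (1,1,0) case.
Solving with deg f ≤ 1: f(k) = k/5.
Certificate R = B(k−1)f/C = k*(k + 6)/5 gives s_k = -k/(k + 5).
Verify: -5/(k**2 + 11*k + 30) matches t_k.

Yes. s_k = - \frac{k}{k + 5}.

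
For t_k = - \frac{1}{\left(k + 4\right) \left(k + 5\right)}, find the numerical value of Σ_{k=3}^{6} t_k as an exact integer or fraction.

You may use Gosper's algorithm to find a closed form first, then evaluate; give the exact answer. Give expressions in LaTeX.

Σ = -4/77

Compute t_(k+1)/t_k: get (k + 4)/(k + 6).
Gosper form: A/B · C(k+1)/C(k) with A=k + 4, B=k + 6, C=1.
f must satisfy (k + 4)·f(k+1) − (k + 5)·f(k) = 1.
d = 1 from the (1,1,0) case.
Coefficient equations give f(k) = k/4.
Get s_k = R·t_k = -k/(4*k + 16) with R(k) = B(k−1)f(k)/C(k) = k*(k + 5)/4.
Δs = -1/(k**2 + 9*k + 20), as required.
Σ_(k=3)^(6) t_k = s_(7) − s_(3) = -7/44 − (-3/28) = -4/77.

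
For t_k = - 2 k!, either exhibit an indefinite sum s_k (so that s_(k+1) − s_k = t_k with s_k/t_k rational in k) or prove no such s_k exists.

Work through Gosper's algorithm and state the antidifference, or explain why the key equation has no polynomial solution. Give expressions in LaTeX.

Step 1: r(k) = k + 1.
Factor: A=k + 1; B=1; C=1.
Need (k + 1)·f(k+1) − (1)·f(k) = 1.
d = -1 from the (1,0,0) case.
Bound -1 < 0, so the key equation has no polynomial solution.

none (Gosper's algorithm certifies no s_k)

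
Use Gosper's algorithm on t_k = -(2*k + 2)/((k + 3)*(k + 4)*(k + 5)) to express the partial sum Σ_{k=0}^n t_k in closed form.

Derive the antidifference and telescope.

S(n) = (-n**2 - 3*n - 2)/(3*(n**2 + 9*n + 20))

t_(k+1)/t_k = (k + 2)*(k + 3)/((k + 1)*(k + 6)).
Factor: A=k + 3; B=k + 6; C=k + 1.
f must satisfy (k + 3)·f(k+1) − (k + 5)·f(k) = k + 1.
d = 2 from the (1,1,1) case.
Coefficient equations give f(k) = k*(k + 1)/6.
Then R = B(k−1)f/C = k*(k + 5)/6, so s_k = R(k)·t_k = -k*(k + 1)/(3*(k + 3)*(k + 4)).
Verify: 2*(-k - 1)/(k**3 + 12*k**2 + 47*k + 60) matches t_k.
s_(n+1) = (-n**2 - 3*n - 2)/(3*(n**2 + 9*n + 20)) and s_(0) = 0, so S(n) = (-n**2 - 3*n - 2)/(3*(n**2 + 9*n + 20)).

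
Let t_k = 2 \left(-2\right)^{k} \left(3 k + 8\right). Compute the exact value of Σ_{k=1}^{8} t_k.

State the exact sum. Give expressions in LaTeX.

Compute t_(k+1)/t_k: get 2*(-3*k - 11)/(3*k + 8).
A = -2, B = 1, C = k + 8/3.
f must satisfy (-2)·f(k+1) − (1)·f(k) = k + 8/3.
From deg A=0, deg B=0, deg C=1: d=1.
Solve for f: f(k) = -(k + 2)/3 (degree 1 ≤ 1).
Then R = B(k−1)f/C = -(k + 2)/(3*k + 8), so s_k = R(k)·t_k = (-2)**(k + 1)*(k + 2).
s_(k+1) − s_k = 2*(-2)**k*(3*k + 8) = t_k.
Sum = s_(9) − s_(1); s_(9) = 11264, s_(1) = 12 ⇒ 11252.

Σ = 11252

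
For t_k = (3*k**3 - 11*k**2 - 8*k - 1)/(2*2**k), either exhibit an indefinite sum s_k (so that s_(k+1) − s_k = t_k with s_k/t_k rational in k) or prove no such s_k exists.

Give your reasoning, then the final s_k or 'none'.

s_k = (-3*k**3 + 2*k**2 + 3*k + 3)/2**k

r(k) = (3*k**3 - 2*k**2 - 21*k - 17)/(2*(3*k**3 - 11*k**2 - 8*k - 1)) after simplifying.
Factor: A=1/2; B=1; C=k**3 - 11*k**2/3 - 8*k/3 - 1/3.
Need (1/2)·f(k+1) − (1)·f(k) = k**3 - 11*k**2/3 - 8*k/3 - 1/3.
Bound: deg f ≤ 3.
A polynomial solution: f(k) = -2*(3*k**3 - 2*k**2 - 3*k - 3)/3.
Certificate R = B(k−1)f/C = -2*(3*k**3 - 2*k**2 - 3*k - 3)/(3*k**3 - 11*k**2 - 8*k - 1) gives s_k = (-3*k**3 + 2*k**2 + 3*k + 3)/2**k.
s_(k+1) − s_k = (3*k**3 - 11*k**2 - 8*k - 1)/(2*2**k) = t_k.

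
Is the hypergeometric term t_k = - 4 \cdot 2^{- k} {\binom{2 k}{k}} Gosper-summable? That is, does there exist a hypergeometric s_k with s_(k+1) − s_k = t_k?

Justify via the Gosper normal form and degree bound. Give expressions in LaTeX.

No. Not Gosper-summable.

The ratio is (2*k + 1)/(k + 1).
Factor: A=2*k + 1; B=k + 1; C=1.
Key eq: (2*k + 1)·f(k+1) = (k)·f(k) + (1).
Degrees (1,1,0) ⇒ d ≤ -1.
d = -1 < 0 ⇒ no nonzero polynomial f; not summable.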